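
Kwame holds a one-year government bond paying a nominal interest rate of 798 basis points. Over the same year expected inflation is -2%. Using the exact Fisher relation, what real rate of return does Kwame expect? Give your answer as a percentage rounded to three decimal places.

10.184%

By the Fisher relation, 1 + r = (1 + i)/(1 + π).
1 + r = 1.07980 / 0.98000 = 1.101837
r = 1.101837 − 1 = 10.1837%, i.e. 10.184%.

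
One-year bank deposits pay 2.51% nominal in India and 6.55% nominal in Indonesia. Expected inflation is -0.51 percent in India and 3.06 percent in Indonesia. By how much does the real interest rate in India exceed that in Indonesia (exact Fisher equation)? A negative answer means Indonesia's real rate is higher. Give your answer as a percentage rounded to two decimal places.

-0.35%

India: (1 + 0.0251)/(1 − 0.0051) − 1 = 3.0355%
Indonesia: (1 + 0.0655)/(1 + 0.0306) − 1 = 3.3864%
Differential = 3.0355% − 3.3864% = -0.3509% → -0.35%.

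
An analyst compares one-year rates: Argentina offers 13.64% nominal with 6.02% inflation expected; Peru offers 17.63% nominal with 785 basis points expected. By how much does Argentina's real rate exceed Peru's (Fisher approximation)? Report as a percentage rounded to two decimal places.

Argentina: 13.64% − 6.02% = 7.620%
Peru: 17.63% − 7.85% = 9.780%
Differential = -2.160% → -2.16%.

-2.16%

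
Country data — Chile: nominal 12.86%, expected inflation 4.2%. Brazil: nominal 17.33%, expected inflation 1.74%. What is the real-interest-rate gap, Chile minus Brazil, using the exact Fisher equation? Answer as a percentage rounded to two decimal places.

-7.01%

Chile: (1 + 0.1286)/(1 + 0.0420) − 1 = 8.3109%
Brazil: (1 + 0.1733)/(1 + 0.0174) − 1 = 15.3234%
Differential = 8.3109% − 15.3234% = -7.0124% → -7.01%.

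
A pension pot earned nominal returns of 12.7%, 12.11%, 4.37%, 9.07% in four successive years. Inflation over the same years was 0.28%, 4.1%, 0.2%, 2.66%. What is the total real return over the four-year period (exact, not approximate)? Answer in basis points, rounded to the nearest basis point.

3394 basis points

Nominal growth factor = 1.1270 × 1.1211 × 1.0437 × 1.0907 = 1.438299
Price-level growth factor = 1.0028 × 1.0410 × 1.0020 × 1.0266 = 1.073826
Real growth factor = 1.438299 / 1.073826 = 1.339415
Total real return = 1.339415 − 1 → 3394 basis points.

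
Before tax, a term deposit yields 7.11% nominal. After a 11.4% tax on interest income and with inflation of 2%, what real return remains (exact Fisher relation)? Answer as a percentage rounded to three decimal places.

After-tax nominal return = 7.11% × (1 − 0.114) = 6.29946%.
1 + r = 1.0629946 / 1.02000 = 1.042152
After-tax real rate = 1.042152 − 1 → 4.215%.

4.215%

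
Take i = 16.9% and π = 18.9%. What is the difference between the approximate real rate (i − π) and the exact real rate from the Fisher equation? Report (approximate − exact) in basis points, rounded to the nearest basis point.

Approximate: r ≈ 16.900% − 18.900% = -2.0000%
Exact: (1 + 0.1690)/(1 + 0.1890) − 1 = -1.6821%
Error = -2.0000% − (-1.6821%) = -0.3179% → -32 basis points.

-32 basis points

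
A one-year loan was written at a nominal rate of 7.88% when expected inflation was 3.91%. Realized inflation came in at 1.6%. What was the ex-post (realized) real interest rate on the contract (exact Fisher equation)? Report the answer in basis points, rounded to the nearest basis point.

618 basis points

Ex-post: (1 + 0.0788)/(1 + 0.0160) − 1 = 6.1811%
So the realized real rate is 618 basis points.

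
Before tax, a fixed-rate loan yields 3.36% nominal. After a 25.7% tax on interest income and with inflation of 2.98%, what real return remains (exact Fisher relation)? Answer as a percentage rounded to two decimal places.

After-tax nominal return = 3.36% × (1 − 0.257) = 2.49648%.
1 + r = 1.0249648 / 1.02980 = 0.995305
After-tax real rate = 0.995305 − 1 → -0.47%.

-0.47%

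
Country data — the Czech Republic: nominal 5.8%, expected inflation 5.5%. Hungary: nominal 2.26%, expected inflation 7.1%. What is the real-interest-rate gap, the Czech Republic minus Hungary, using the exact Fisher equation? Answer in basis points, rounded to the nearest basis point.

480 basis points

The Czech Republic: (1 + 0.0580)/(1 + 0.0550) − 1 = 0.2844%
Hungary: (1 + 0.0226)/(1 + 0.0710) − 1 = -4.5191%
Differential = 0.2844% − (-4.5191%) = 4.8035% → 480 basis points.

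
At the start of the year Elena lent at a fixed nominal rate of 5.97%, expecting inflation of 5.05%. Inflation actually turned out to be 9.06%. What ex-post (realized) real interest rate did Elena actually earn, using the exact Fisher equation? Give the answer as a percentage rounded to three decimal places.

Ex-post: (1 + 0.0597)/(1 + 0.0906) − 1 = -2.8333%
So the realized real rate is -2.833%.

-2.833%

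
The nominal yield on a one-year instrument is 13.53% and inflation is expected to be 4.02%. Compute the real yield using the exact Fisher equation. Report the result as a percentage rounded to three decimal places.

By the Fisher identity, 1 + r = (1 + i)/(1 + π).
1 + r = 1.13530 / 1.04020 = 1.0914247
r = 1.0914247 − 1 = 9.14247%, i.e. 9.142%.

9.142%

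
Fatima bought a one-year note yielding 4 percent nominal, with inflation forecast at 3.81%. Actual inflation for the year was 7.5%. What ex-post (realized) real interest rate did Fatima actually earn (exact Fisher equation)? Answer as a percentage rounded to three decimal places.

-3.256%

Ex-post: (1 + 0.0400)/(1 + 0.0750) − 1 = -3.2558%
So the realized real rate is -3.256%.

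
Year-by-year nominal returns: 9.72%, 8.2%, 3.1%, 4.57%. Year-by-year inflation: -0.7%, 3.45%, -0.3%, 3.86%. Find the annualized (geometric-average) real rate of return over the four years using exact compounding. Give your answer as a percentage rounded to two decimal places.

Compound the nominal returns: 1.0972 × 1.0820 × 1.0310 × 1.0457 = 1.27990823.
Compound inflation: 0.9930 × 1.0345 × 0.9970 × 1.0386 = 1.06370995.
Deflate: 1.27990823 / 1.06370995 = 1.20324929.
Annualized real rate = 1.20324929^(1/4) − 1 = 4.7343% → 4.73%.

4.73%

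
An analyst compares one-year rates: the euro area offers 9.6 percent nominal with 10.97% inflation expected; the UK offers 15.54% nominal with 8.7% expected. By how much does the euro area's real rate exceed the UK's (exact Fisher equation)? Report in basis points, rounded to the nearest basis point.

The euro area: (1 + 0.0960)/(1 + 0.1097) − 1 = -1.2346%
The UK: (1 + 0.1554)/(1 + 0.0870) − 1 = 6.2925%
Differential = -1.2346% − 6.2925% = -7.5271% → -753 basis points.

-753 basis points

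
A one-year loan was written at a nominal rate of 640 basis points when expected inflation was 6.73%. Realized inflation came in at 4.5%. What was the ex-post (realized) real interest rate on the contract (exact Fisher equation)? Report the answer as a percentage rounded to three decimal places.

1.818%

Ex-post: (1 + 0.0640)/(1 + 0.0450) − 1 = 1.8182%
So the realized real rate is 1.818%.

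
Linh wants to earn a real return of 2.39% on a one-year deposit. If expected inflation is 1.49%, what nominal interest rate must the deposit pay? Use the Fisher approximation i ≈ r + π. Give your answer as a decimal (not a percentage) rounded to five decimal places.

i ≈ r + π = 2.39% + 1.49% = 0.03880.

0.03880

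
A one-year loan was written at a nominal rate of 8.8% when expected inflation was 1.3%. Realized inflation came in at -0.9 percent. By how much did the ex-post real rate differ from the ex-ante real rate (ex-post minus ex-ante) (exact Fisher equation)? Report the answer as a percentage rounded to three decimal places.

2.384%

Ex-ante: (1 + 0.0880)/(1 + 0.0130) − 1 = 7.4038%
Ex-post: (1 + 0.0880)/(1 − 0.0090) − 1 = 9.7881%
Difference (ex-post − ex-ante) = 2.3843% → 2.384%.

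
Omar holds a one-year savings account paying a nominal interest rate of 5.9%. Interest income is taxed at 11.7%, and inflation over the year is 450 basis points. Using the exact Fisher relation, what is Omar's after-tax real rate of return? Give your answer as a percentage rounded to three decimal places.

0.679%

After-tax nominal return = 5.9% × (1 − 0.117) = 5.2097%.
1 + r = 1.052097 / 1.04500 = 1.006791
After-tax real rate = 1.006791 − 1 → 0.679%.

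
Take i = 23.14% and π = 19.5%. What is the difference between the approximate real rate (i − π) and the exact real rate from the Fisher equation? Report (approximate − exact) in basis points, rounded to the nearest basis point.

Approximate: r ≈ 23.140% − 19.500% = 3.6400%
Exact: (1 + 0.2314)/(1 + 0.1950) − 1 = 3.0460%
Error = 3.6400% − 3.0460% = 0.5940% → 59 basis points.

59 basis points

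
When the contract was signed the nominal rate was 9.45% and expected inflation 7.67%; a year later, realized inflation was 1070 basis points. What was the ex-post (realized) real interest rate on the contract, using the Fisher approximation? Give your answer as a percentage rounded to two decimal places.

Ex-post: 9.45% − 10.7% = -1.250%
So the realized real rate is -1.25%.

-1.25%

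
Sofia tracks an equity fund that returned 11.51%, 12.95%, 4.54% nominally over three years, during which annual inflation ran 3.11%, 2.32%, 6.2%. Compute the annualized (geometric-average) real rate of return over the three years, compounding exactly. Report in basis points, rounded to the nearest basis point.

Compound the nominal returns: 1.1151 × 1.1295 × 1.0454 = 1.31668700.
Compound inflation: 1.0311 × 1.0232 × 1.0620 = 1.12043285.
Deflate: 1.31668700 / 1.12043285 = 1.17515922.
Annualized real rate = 1.17515922^(1/3) − 1 = 5.5275% → 553 basis points.

553 basis points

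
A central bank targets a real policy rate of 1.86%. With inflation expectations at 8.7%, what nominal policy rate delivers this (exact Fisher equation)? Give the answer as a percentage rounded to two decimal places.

(1 + i) = (1 + r)(1 + π) = 1.01860 × 1.08700 = 1.1072182
i = 1.1072182 − 1, so the required nominal rate is 10.72%.

10.72%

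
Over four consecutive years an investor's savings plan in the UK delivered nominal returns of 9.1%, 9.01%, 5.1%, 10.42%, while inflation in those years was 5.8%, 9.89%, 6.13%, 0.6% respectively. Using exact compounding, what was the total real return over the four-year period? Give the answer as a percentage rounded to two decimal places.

Compound the nominal returns: 1.0910 × 1.0901 × 1.0510 × 1.1042 = 1.380198.
Compound inflation: 1.0580 × 1.0989 × 1.0613 × 1.0060 = 1.241309.
Deflate: 1.380198 / 1.241309 = 1.111889.
Total real return = 1.111889 − 1 → 11.19%.

11.19%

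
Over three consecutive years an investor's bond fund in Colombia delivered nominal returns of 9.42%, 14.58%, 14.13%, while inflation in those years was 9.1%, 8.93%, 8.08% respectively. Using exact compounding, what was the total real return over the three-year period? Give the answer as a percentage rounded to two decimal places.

Compound the nominal returns: 1.0942 × 1.1458 × 1.1413 = 1.430887.
Compound inflation: 1.0910 × 1.0893 × 1.0808 = 1.284451.
Deflate: 1.430887 / 1.284451 = 1.114007.
Total real return = 1.114007 − 1 → 11.40%.

11.40%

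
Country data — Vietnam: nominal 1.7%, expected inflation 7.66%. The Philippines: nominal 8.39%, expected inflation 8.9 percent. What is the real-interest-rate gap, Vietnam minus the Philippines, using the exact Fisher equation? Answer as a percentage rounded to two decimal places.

Vietnam: (1 + 0.0170)/(1 + 0.0766) − 1 = -5.5359%
The Philippines: (1 + 0.0839)/(1 + 0.0890) − 1 = -0.4683%
Differential = -5.5359% − (-0.4683%) = -5.0676% → -5.07%.

-5.07%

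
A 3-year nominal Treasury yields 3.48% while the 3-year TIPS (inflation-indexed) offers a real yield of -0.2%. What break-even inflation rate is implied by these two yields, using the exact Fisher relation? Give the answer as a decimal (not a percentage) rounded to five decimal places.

(1 + π) = (1 + i)/(1 + r) = 1.03480 / 0.99800 = 1.036874
Break-even inflation = 1.036874 − 1 → 0.03687.

0.03687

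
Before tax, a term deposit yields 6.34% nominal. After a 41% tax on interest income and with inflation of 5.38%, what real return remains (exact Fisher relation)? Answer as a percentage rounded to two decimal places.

After-tax nominal return = 6.34% × (1 − 0.41) = 3.7406%.
1 + r = 1.037406 / 1.05380 = 0.984443
After-tax real rate = 0.984443 − 1 → -1.56%.

-1.56%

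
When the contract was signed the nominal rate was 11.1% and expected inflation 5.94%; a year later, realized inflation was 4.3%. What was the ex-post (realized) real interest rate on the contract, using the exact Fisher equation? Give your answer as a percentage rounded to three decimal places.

6.520%

Ex-post: (1 + 0.1110)/(1 + 0.0430) − 1 = 6.5197%
So the realized real rate is 6.520%.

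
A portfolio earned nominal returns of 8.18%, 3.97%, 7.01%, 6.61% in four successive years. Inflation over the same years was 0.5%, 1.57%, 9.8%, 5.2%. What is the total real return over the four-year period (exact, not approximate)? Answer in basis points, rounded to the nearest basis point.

Compound the nominal returns: 1.0818 × 1.0397 × 1.0701 × 1.0661 = 1.283150.
Compound inflation: 1.0050 × 1.0157 × 1.0980 × 1.0520 = 1.179097.
Deflate: 1.283150 / 1.179097 = 1.088248.
Total real return = 1.088248 − 1 → 882 basis points.

882 basis points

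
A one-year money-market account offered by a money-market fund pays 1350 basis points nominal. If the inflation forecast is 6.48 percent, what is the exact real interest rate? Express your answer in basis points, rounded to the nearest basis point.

By the Fisher equation, 1 + r = (1 + i)/(1 + π).
1 + r = 1.13500 / 1.06480 = 1.065928
r = 1.065928 − 1 = 6.5928%, i.e. 659 basis points.

659 basis points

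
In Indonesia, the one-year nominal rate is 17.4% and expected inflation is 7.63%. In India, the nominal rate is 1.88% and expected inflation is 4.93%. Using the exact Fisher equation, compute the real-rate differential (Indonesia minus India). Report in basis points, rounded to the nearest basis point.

1198 basis points

Indonesia: (1 + 0.1740)/(1 + 0.0763) − 1 = 9.0774%
India: (1 + 0.0188)/(1 + 0.0493) − 1 = -2.9067%
Differential = 9.0774% − (-2.9067%) = 11.9841% → 1198 basis points.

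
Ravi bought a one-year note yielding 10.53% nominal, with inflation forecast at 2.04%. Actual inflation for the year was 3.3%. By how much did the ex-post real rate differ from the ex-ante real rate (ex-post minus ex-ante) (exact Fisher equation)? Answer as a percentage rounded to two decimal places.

-1.32%

Ex-ante: (1 + 0.1053)/(1 + 0.0204) − 1 = 8.3203%
Ex-post: (1 + 0.1053)/(1 + 0.0330) − 1 = 6.9990%
Difference (ex-post − ex-ante) = -1.3212% → -1.32%.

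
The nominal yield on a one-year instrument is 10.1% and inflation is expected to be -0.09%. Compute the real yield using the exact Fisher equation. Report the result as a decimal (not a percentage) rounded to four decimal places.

By the Fisher relation, 1 + r = (1 + i)/(1 + π).
1 + r = 1.10100 / 0.99910 = 1.101992
r = 1.101992 − 1 = 10.1992%, i.e. 0.1020.

0.1020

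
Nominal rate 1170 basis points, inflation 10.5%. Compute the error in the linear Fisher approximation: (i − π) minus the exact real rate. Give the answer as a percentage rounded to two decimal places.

0.11%

Approximate: r ≈ 11.700% − 10.500% = 1.2000%
Exact: (1 + 0.1170)/(1 + 0.1050) − 1 = 1.0860%
Error = 1.2000% − 1.0860% = 0.1140% → 0.11%.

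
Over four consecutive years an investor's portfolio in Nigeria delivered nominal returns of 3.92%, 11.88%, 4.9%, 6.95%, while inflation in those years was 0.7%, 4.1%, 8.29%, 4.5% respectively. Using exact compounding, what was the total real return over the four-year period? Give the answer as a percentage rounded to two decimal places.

Compound the nominal returns: 1.0392 × 1.1188 × 1.0490 × 1.0695 = 1.304391.
Compound inflation: 1.0070 × 1.0410 × 1.0829 × 1.0450 = 1.186274.
Deflate: 1.304391 / 1.186274 = 1.099570.
Total real return = 1.099570 − 1 → 9.96%.

9.96%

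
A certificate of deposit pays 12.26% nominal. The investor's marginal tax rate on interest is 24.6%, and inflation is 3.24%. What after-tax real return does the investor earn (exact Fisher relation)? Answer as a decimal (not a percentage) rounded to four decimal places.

0.0582

After-tax nominal return = 12.26% × (1 − 0.246) = 9.24404%.
1 + r = 1.0924404 / 1.03240 = 1.058156
After-tax real rate = 1.058156 − 1 → 0.0582.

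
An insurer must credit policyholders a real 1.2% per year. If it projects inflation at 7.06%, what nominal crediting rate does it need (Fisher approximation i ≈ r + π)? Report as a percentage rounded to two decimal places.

8.26%

i ≈ r + π = 1.2% + 7.06% = 8.26%.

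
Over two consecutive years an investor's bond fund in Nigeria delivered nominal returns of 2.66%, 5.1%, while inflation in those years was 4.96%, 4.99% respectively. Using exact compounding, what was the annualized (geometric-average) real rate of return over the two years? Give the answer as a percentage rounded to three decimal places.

-1.050%

Nominal growth factor = 1.0266 × 1.0510 = 1.07895660
Price-level growth factor = 1.0496 × 1.0499 = 1.10197504
Real growth factor = 1.07895660 / 1.10197504 = 0.97911165
Annualized real rate = 0.97911165^(1/2) − 1 = -1.0499% → -1.050%.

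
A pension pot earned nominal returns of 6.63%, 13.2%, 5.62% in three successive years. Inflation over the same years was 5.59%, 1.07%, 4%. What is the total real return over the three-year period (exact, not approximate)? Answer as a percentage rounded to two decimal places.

Nominal growth factor = 1.0663 × 1.1320 × 1.0562 = 1.274888
Price-level growth factor = 1.0559 × 1.0107 × 1.0400 = 1.109886
Real growth factor = 1.274888 / 1.109886 = 1.148666
Total real return = 1.148666 − 1 → 14.87%.

14.87%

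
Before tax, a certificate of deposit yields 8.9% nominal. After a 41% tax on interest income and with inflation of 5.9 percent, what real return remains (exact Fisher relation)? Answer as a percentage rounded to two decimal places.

After-tax nominal return = 8.9% × (1 − 0.41) = 5.2510%.
1 + r = 1.05251 / 1.05900 = 0.993872
After-tax real rate = 0.993872 − 1 → -0.61%.

-0.61%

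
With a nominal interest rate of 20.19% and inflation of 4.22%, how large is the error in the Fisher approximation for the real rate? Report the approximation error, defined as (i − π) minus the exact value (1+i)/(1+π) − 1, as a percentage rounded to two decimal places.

0.65%

Approximate: r ≈ 20.190% − 4.220% = 15.9700%
Exact: (1 + 0.2019)/(1 + 0.0422) − 1 = 15.3234%
Error = 15.9700% − 15.3234% = 0.6466% → 0.65%.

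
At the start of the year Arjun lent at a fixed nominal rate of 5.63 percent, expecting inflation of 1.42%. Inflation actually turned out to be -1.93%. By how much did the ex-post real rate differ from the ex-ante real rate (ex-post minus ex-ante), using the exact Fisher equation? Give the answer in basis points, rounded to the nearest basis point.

356 basis points

Ex-ante: (1 + 0.0563)/(1 + 0.0142) − 1 = 4.1511%
Ex-post: (1 + 0.0563)/(1 − 0.0193) − 1 = 7.7088%
Difference (ex-post − ex-ante) = 3.5577% → 356 basis points.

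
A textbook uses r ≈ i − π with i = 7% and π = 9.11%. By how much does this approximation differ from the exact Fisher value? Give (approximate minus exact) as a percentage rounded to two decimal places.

-0.18%

Approximate: r ≈ 7.000% − 9.110% = -2.1100%
Exact: (1 + 0.0700)/(1 + 0.0911) − 1 = -1.9338%
Error = -2.1100% − (-1.9338%) = -0.1762% → -0.18%.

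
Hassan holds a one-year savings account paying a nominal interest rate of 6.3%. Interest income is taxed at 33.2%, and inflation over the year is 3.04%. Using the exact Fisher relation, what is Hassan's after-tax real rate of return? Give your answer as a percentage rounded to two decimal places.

1.13%

After-tax nominal return = 6.3% × (1 − 0.332) = 4.2084%.
1 + r = 1.042084 / 1.03040 = 1.011339
After-tax real rate = 1.011339 − 1 → 1.13%.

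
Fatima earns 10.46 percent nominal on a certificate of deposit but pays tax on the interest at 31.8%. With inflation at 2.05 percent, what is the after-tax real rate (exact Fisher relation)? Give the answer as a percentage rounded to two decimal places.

4.98%

After-tax nominal return = 10.46% × (1 − 0.318) = 7.13372%.
1 + r = 1.0713372 / 1.02050 = 1.049816
After-tax real rate = 1.049816 − 1 → 4.98%.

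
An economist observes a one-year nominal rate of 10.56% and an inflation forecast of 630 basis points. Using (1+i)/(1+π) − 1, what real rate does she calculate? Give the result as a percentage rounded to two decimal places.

1 + r = 1.10560 / 1.06300 = 1.040075
r = 1.040075 − 1 = 4.0075%, i.e. 4.01%.

4.01%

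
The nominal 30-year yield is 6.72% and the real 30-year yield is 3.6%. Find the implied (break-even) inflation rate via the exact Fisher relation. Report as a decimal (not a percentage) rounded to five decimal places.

0.03012

(1 + π) = (1 + i)/(1 + r) = 1.06720 / 1.03600 = 1.030116
Break-even inflation = 1.030116 − 1 → 0.03012.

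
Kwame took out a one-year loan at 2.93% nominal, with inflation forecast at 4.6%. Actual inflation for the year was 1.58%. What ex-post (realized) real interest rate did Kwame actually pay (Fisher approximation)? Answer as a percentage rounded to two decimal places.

1.35%

Ex-post: 2.93% − 1.58% = 1.350%
So the realized real rate is 1.35%.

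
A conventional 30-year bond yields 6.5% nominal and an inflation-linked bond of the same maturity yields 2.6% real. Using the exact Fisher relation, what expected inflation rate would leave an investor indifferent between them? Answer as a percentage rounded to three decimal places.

(1 + π) = (1 + i)/(1 + r) = 1.06500 / 1.02600 = 1.038012
Break-even inflation = 1.038012 − 1 → 3.801%.

3.801%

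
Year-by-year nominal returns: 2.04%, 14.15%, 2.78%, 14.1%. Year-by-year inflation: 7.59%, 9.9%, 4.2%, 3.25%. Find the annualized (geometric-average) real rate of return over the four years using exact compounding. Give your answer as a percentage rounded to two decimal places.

Nominal growth factor = 1.0204 × 1.1415 × 1.0278 × 1.1410 = 1.36596831
Price-level growth factor = 1.0759 × 1.0990 × 1.0420 × 1.0325 = 1.27211795
Real growth factor = 1.36596831 / 1.27211795 = 1.07377489
Annualized real rate = 1.07377489^(1/4) − 1 = 1.7954% → 1.80%.

1.80%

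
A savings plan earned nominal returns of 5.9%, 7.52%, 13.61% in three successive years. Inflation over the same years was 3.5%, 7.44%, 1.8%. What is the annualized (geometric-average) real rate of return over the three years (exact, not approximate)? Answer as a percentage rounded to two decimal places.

4.55%

Nominal growth factor = 1.0590 × 1.0752 × 1.1361 = 1.29360527
Price-level growth factor = 1.0350 × 1.0744 × 1.0180 = 1.13202007
Real growth factor = 1.29360527 / 1.13202007 = 1.14274058
Annualized real rate = 1.14274058^(1/3) − 1 = 4.5480% → 4.55%.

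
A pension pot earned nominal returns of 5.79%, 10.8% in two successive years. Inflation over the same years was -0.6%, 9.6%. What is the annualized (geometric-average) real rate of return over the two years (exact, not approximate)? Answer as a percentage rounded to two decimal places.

Nominal growth factor = 1.0579 × 1.1080 = 1.17215320
Price-level growth factor = 0.9940 × 1.0960 = 1.08942400
Real growth factor = 1.17215320 / 1.08942400 = 1.07593848
Annualized real rate = 1.07593848^(1/2) − 1 = 3.7275% → 3.73%.

3.73%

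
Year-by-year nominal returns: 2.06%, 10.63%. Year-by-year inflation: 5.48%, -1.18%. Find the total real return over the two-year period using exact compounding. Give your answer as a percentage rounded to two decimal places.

8.32%

Nominal growth factor = 1.0206 × 1.1063 = 1.129090
Price-level growth factor = 1.0548 × 0.9882 = 1.042353
Real growth factor = 1.129090 / 1.042353 = 1.083212
Total real return = 1.083212 − 1 → 8.32%.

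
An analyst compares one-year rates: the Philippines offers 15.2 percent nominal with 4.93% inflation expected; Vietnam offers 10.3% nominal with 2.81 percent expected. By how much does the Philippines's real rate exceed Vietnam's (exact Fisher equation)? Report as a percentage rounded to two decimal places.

The Philippines: (1 + 0.1520)/(1 + 0.0493) − 1 = 9.7875%
Vietnam: (1 + 0.1030)/(1 + 0.0281) − 1 = 7.2853%
Differential = 9.7875% − 7.2853% = 2.5022% → 2.50%.

2.50%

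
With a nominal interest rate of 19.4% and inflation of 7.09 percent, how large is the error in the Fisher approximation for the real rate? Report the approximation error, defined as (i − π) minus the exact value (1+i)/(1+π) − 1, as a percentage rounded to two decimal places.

Approximate: r ≈ 19.400% − 7.090% = 12.3100%
Exact: (1 + 0.1940)/(1 + 0.0709) − 1 = 11.495004%
Error = 12.3100% − 11.495004% = 0.814996% → 0.81%.

0.81%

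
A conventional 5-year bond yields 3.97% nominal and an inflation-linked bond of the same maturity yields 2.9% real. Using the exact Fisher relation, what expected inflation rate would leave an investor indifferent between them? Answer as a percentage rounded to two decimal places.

1.04%

(1 + π) = (1 + i)/(1 + r) = 1.03970 / 1.02900 = 1.010398
Break-even inflation = 1.010398 − 1 → 1.04%.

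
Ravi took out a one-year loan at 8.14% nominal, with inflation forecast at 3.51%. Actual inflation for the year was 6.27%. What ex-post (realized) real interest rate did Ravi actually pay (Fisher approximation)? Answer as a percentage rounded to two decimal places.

1.87%

Ex-post: 8.14% − 6.27% = 1.870%
So the realized real rate is 1.87%.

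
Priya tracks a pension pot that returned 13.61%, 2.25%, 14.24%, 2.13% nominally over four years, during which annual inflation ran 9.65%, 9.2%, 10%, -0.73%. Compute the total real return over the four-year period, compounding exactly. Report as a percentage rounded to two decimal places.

3.66%

Compound the nominal returns: 1.1361 × 1.0225 × 1.1424 × 1.0213 = 1.355350.
Compound inflation: 1.0965 × 1.0920 × 1.1000 × 0.9927 = 1.307501.
Deflate: 1.355350 / 1.307501 = 1.036596.
Total real return = 1.036596 − 1 → 3.66%.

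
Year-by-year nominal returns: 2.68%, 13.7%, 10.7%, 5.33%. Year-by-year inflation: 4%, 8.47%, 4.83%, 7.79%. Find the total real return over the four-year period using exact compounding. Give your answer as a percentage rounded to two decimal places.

6.79%

Compound the nominal returns: 1.0268 × 1.1370 × 1.1070 × 1.0533 = 1.361276.
Compound inflation: 1.0400 × 1.0847 × 1.0483 × 1.0779 = 1.274697.
Deflate: 1.361276 / 1.274697 = 1.067921.
Total real return = 1.067921 − 1 → 6.79%.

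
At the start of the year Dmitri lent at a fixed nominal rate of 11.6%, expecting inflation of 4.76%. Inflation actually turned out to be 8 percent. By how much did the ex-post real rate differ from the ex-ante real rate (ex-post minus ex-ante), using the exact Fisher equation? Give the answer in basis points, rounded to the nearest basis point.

Ex-ante: (1 + 0.1160)/(1 + 0.0476) − 1 = 6.5292%
Ex-post: (1 + 0.1160)/(1 + 0.0800) − 1 = 3.3333%
Difference (ex-post − ex-ante) = -3.1959% → -320 basis points.

-320 basis points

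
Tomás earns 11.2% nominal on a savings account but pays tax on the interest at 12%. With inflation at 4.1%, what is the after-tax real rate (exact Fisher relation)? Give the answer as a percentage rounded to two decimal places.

5.53%

After-tax nominal return = 11.2% × (1 − 0.12) = 9.8560%.
1 + r = 1.09856 / 1.04100 = 1.055293
After-tax real rate = 1.055293 − 1 → 5.53%.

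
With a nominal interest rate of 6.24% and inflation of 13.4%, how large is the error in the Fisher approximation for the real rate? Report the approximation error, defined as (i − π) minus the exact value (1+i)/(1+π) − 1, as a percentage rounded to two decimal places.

-0.85%

Approximate: r ≈ 6.240% − 13.400% = -7.1600%
Exact: (1 + 0.0624)/(1 + 0.1340) − 1 = -6.3139%
Error = -7.1600% − (-6.3139%) = -0.8461% → -0.85%.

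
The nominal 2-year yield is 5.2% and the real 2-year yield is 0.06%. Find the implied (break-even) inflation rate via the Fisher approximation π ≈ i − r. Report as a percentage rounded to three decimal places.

π ≈ i − r = 5.2% − 0.06% → 5.140%.

5.140%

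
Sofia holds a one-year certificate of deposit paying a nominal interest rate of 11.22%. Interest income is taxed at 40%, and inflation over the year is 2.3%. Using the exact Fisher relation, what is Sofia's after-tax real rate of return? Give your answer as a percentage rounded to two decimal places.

After-tax nominal return = 11.22% × (1 − 0.4) = 6.7320%.
1 + r = 1.06732 / 1.02300 = 1.043324
After-tax real rate = 1.043324 − 1 → 4.33%.

4.33%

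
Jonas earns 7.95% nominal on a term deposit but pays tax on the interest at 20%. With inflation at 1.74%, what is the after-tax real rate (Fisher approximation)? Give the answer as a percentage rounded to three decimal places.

After-tax nominal return = 7.95% × (1 − 0.2) = 6.3600%.
r ≈ 6.3600% − 1.74% → 4.620%.

4.620%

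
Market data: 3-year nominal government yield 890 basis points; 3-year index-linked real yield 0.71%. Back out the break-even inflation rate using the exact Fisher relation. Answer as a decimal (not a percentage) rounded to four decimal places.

0.0813

(1 + π) = (1 + i)/(1 + r) = 1.08900 / 1.00710 = 1.081323
Break-even inflation = 1.081323 − 1 → 0.0813.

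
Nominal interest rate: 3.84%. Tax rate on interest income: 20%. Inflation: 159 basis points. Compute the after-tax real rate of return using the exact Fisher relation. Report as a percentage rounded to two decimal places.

1.46%

After-tax nominal return = 3.84% × (1 − 0.2) = 3.0720%.
1 + r = 1.03072 / 1.01590 = 1.014588
After-tax real rate = 1.014588 − 1 → 1.46%.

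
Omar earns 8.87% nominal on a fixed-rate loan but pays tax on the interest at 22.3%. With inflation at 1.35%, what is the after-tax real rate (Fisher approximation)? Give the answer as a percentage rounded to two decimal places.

After-tax nominal return = 8.87% × (1 − 0.223) = 6.89199%.
r ≈ 6.89199% − 1.35% → 5.54%.

5.54%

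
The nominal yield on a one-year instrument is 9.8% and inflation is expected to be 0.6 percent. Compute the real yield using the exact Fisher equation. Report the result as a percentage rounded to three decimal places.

By the Fisher identity, 1 + r = (1 + i)/(1 + π).
1 + r = 1.09800 / 1.00600 = 1.091451
r = 1.091451 − 1 = 9.1451%, i.e. 9.145%.

9.145%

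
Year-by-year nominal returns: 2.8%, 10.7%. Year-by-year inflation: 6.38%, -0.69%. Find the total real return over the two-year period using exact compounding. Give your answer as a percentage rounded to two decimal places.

7.72%

Compound the nominal returns: 1.0280 × 1.1070 = 1.137996.
Compound inflation: 1.0638 × 0.9931 = 1.056460.
Deflate: 1.137996 / 1.056460 = 1.077179.
Total real return = 1.077179 − 1 → 7.72%.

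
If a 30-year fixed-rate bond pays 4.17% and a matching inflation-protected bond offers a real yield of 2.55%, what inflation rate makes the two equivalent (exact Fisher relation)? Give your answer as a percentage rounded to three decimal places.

1.580%

(1 + π) = (1 + i)/(1 + r) = 1.04170 / 1.02550 = 1.015797
Break-even inflation = 1.015797 − 1 → 1.580%.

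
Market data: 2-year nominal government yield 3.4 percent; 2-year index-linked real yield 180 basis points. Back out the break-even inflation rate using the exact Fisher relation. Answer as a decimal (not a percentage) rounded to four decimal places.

(1 + π) = (1 + i)/(1 + r) = 1.03400 / 1.01800 = 1.015717
Break-even inflation = 1.015717 − 1 → 0.0157.

0.0157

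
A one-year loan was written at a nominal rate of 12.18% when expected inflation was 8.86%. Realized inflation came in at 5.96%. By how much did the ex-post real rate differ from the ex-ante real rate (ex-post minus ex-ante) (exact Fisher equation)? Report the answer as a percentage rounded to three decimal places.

Ex-ante: (1 + 0.1218)/(1 + 0.0886) − 1 = 3.0498%
Ex-post: (1 + 0.1218)/(1 + 0.0596) − 1 = 5.8701%
Difference (ex-post − ex-ante) = 2.8204% → 2.820%.

2.820%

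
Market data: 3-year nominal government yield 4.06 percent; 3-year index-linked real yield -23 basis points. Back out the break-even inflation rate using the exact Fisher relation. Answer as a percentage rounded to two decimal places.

(1 + π) = (1 + i)/(1 + r) = 1.04060 / 0.99770 = 1.042999
Break-even inflation = 1.042999 − 1 → 4.30%.

4.30%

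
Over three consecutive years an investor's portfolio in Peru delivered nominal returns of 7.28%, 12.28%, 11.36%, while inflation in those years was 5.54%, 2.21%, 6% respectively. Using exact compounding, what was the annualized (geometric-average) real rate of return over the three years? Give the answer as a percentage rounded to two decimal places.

5.47%

Nominal growth factor = 1.0728 × 1.1228 × 1.1136 = 1.34137557
Price-level growth factor = 1.0554 × 1.0221 × 1.0600 = 1.14344780
Real growth factor = 1.34137557 / 1.14344780 = 1.17309733
Annualized real rate = 1.17309733^(1/3) − 1 = 5.4657% → 5.47%.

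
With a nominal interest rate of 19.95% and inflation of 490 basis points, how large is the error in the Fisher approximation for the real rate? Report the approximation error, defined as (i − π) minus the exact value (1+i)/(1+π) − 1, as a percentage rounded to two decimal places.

0.70%

Approximate: r ≈ 19.950% − 4.900% = 15.0500%
Exact: (1 + 0.1995)/(1 + 0.0490) − 1 = 14.3470%
Error = 15.0500% − 14.3470% = 0.7030% → 0.70%.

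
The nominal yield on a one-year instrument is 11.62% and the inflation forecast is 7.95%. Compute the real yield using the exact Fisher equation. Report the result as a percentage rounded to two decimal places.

By the Fisher equation, 1 + r = (1 + i)/(1 + π).
1 + r = 1.11620 / 1.07950 = 1.033997
r = 1.033997 − 1 = 3.3997%, i.e. 3.40%.

3.40%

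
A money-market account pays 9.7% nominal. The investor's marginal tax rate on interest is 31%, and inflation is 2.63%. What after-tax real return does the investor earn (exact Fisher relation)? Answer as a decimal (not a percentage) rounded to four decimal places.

After-tax nominal return = 9.7% × (1 − 0.31) = 6.6930%.
1 + r = 1.06693 / 1.02630 = 1.039589
After-tax real rate = 1.039589 − 1 → 0.0396.

0.0396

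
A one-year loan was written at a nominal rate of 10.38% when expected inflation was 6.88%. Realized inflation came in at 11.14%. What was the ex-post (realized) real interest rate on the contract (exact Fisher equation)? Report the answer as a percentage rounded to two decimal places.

-0.68%

Ex-post: (1 + 0.1038)/(1 + 0.1114) − 1 = -0.6838%
So the realized real rate is -0.68%.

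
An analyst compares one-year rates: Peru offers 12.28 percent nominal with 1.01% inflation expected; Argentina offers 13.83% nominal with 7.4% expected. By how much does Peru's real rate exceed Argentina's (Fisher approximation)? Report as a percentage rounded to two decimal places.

4.84%

Peru: 12.28% − 1.01% = 11.270%
Argentina: 13.83% − 7.4% = 6.430%
Differential = 4.840% → 4.84%.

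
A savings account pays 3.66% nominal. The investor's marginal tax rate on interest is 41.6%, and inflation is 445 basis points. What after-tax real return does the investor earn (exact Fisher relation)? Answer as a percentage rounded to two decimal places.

After-tax nominal return = 3.66% × (1 − 0.416) = 2.13744%.
1 + r = 1.0213744 / 1.04450 = 0.977860
After-tax real rate = 0.977860 − 1 → -2.21%.

-2.21%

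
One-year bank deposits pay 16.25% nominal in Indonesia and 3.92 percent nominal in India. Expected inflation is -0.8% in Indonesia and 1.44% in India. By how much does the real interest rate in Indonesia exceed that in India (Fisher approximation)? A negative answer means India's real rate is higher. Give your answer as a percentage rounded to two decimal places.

Indonesia: 16.25% − (-0.8%) = 17.050%
India: 3.92% − 1.44% = 2.480%
Differential = 14.570% → 14.57%.

14.57%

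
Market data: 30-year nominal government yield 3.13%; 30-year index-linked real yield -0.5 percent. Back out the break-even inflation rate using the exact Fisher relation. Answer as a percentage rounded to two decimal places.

(1 + π) = (1 + i)/(1 + r) = 1.03130 / 0.99500 = 1.036482
Break-even inflation = 1.036482 − 1 → 3.65%.

3.65%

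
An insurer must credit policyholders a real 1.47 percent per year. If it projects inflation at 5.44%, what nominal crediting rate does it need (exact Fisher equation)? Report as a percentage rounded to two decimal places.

6.99%

(1 + i) = (1 + r)(1 + π) = 1.01470 × 1.05440 = 1.06989968
i = 1.06989968 − 1, so the required nominal rate is 6.99%.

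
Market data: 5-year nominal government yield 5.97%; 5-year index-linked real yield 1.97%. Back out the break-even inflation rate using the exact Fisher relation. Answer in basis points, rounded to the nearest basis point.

(1 + π) = (1 + i)/(1 + r) = 1.05970 / 1.01970 = 1.039227
Break-even inflation = 1.039227 − 1 → 392 basis points.

392 basis points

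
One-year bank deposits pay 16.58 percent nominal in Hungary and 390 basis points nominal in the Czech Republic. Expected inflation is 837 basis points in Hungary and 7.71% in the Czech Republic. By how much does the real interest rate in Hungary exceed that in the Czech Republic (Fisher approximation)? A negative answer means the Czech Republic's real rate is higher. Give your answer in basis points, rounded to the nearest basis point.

Hungary: 16.58% − 8.37% = 8.210%
The Czech Republic: 3.9% − 7.71% = -3.810%
Differential = 12.020% → 1202 basis points.

1202 basis points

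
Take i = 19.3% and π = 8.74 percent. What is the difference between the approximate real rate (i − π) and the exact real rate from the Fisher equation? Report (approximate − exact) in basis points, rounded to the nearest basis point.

Approximate: r ≈ 19.300% − 8.740% = 10.5600%
Exact: (1 + 0.1930)/(1 + 0.0874) − 1 = 9.7112%
Error = 10.5600% − 9.7112% = 0.8488% → 85 basis points.

85 basis points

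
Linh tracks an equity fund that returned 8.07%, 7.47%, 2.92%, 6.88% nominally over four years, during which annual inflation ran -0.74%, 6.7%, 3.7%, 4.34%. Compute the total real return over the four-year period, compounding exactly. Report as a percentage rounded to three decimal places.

Compound the nominal returns: 1.0807 × 1.0747 × 1.0292 × 1.0688 = 1.277582.
Compound inflation: 0.9926 × 1.0670 × 1.0370 × 1.0434 = 1.145957.
Deflate: 1.277582 / 1.145957 = 1.114860.
Total real return = 1.114860 − 1 → 11.486%.

11.486%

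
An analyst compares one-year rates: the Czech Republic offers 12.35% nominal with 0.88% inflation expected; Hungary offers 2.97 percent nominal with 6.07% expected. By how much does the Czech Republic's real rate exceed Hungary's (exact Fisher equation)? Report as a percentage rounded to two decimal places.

The Czech Republic: (1 + 0.1235)/(1 + 0.0088) − 1 = 11.3699%
Hungary: (1 + 0.0297)/(1 + 0.0607) − 1 = -2.9226%
Differential = 11.3699% − (-2.9226%) = 14.2925% → 14.29%.

14.29%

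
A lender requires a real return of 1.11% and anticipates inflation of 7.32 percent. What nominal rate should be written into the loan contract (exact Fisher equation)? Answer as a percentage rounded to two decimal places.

8.51%

(1 + i) = (1 + r)(1 + π) = 1.01110 × 1.07320 = 1.08511252
i = 1.08511252 − 1, so the required nominal rate is 8.51%.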